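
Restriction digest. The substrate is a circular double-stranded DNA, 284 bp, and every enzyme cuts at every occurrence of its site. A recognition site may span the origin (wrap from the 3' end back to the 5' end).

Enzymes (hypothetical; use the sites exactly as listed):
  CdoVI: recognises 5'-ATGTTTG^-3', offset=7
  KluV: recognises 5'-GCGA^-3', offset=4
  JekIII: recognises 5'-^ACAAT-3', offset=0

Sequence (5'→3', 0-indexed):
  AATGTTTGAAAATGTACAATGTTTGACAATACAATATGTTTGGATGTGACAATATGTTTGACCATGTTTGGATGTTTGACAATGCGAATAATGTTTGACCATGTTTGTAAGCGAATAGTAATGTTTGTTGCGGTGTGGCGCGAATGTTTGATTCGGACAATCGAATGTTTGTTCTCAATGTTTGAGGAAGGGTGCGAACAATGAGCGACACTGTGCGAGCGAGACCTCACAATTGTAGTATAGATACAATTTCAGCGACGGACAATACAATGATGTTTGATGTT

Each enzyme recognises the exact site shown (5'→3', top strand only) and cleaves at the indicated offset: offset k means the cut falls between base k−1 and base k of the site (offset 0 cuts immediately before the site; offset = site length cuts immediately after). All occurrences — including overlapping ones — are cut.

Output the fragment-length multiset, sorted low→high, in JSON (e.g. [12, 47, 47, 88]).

[3,4,5,5,6,6,6,7,7,7,8,9,10,10,10,10,10,11,12,12,13,13,13,13,13,13,15,16,17]

Per-enzyme occurrences:
  CdoVI ATGTTTG/7: at [1, 18, 35, 53, 63, 71, 90, 100, 120, 143, 164, 177, 272] ⇒ [8, 25, 42, 60, 70, 78, 97, 107, 127, 150, 171, 184, 279]
  KluV GCGA/4: at [83, 110, 139, 193, 204, 214, 218, 254] ⇒ [87, 114, 143, 197, 208, 218, 222, 258]
  JekIII ACAAT/0: at [15, 25, 30, 48, 78, 156, 197, 228, 245, 261, 266] ⇒ [15, 25, 30, 48, 78, 156, 197, 228, 245, 261, 266]

Pooled cuts: [8, 15, 25, 30, 42, 48, 60, 70, 78, 87, 97, 107, 114, 127, 143, 150, 156, 171, 184, 197, 208, 218, 222, 228, 245, 258, 261, 266, 279]

Fragment lengths:
  8→15: 7 bp
  15→25: 10 bp
  25→30: 5 bp
  30→42: 12 bp
  42→48: 6 bp
  48→60: 12 bp
  60→70: 10 bp
  70→78: 8 bp
  78→87: 9 bp
  87→97: 10 bp
  97→107: 10 bp
  107→114: 7 bp
  114→127: 13 bp
  127→143: 16 bp
  143→150: 7 bp
  150→156: 6 bp
  156→171: 15 bp
  171→184: 13 bp
  184→197: 13 bp
  197→208: 11 bp
  208→218: 10 bp
  218→222: 4 bp
  222→228: 6 bp
  228→245: 17 bp
  245→258: 13 bp
  258→261: 3 bp
  261→266: 5 bp
  266→279: 13 bp
  279→8 (wrap): 284-279+8 = 13 bp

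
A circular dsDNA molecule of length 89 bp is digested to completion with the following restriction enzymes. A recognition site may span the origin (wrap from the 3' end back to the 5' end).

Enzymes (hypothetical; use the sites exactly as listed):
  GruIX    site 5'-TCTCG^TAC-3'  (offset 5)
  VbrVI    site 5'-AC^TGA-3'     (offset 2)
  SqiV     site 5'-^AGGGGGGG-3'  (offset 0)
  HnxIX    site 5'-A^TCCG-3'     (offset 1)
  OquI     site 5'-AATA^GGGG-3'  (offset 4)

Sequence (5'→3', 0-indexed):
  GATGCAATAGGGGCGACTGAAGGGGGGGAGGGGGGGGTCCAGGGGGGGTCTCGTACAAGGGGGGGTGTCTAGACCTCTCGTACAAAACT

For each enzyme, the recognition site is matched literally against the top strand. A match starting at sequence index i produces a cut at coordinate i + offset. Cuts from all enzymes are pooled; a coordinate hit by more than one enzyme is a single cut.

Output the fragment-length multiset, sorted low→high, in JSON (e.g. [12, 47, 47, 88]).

[3,4,8,8,8,10,12,13,23]

Per-enzyme occurrences:
  GruIX TCTCGTAC/5: at [48, 75] ⇒ [53, 80]
  VbrVI ACTGA/2: at [15, 86] ⇒ [17, 88]
  SqiV AGGGGGGG/0: at [20, 28, 40, 57] ⇒ [20, 28, 40, 57]
  HnxIX (ATCCG, off=1): no sites
  OquI AATAGGGG/4: at [5] ⇒ [9]

Pooled cuts: [9, 17, 20, 28, 40, 53, 57, 80, 88]

Fragment lengths:
  9→17: 8 bp
  17→20: 3 bp
  20→28: 8 bp
  28→40: 12 bp
  40→53: 13 bp
  53→57: 4 bp
  57→80: 23 bp
  80→88: 8 bp
  88→9 (wrap): 89-88+9 = 10 bp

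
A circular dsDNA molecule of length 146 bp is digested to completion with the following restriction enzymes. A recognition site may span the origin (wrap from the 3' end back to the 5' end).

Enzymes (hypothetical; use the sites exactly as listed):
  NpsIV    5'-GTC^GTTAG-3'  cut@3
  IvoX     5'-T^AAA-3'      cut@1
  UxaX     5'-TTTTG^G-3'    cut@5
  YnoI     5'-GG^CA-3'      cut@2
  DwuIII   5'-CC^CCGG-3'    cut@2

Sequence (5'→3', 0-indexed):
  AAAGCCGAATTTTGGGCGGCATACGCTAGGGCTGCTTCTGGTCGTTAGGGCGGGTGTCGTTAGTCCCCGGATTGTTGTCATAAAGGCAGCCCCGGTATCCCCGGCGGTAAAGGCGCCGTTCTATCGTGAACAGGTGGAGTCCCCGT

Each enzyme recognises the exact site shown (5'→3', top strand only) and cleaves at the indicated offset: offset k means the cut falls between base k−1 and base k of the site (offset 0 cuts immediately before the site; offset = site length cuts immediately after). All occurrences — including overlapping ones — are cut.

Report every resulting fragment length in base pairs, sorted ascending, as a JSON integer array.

Per-enzyme occurrences:
  NpsIV GTCGTTAG/3: at [40, 55] ⇒ [43, 58]
  IvoX TAAA/1: at [80, 107, 145] ⇒ [0, 81, 108]
  UxaX TTTTGG/5: at [9] ⇒ [14]
  YnoI GGCA/2: at [17, 84] ⇒ [19, 86]
  DwuIII CCCCGG/2: at [64, 89, 98] ⇒ [66, 91, 100]

All cut coordinates (distinct, sorted): [0, 14, 19, 43, 58, 66, 81, 86, 91, 100, 108]

Fragments:
  0→14: 14 bp
  14→19: 5 bp
  19→43: 24 bp
  43→58: 15 bp
  58→66: 8 bp
  66→81: 15 bp
  81→86: 5 bp
  86→91: 5 bp
  91→100: 9 bp
  100→108: 8 bp
  108→0 (wrap): 146-108+0 = 38 bp

[5,5,5,8,8,9,14,15,15,24,38]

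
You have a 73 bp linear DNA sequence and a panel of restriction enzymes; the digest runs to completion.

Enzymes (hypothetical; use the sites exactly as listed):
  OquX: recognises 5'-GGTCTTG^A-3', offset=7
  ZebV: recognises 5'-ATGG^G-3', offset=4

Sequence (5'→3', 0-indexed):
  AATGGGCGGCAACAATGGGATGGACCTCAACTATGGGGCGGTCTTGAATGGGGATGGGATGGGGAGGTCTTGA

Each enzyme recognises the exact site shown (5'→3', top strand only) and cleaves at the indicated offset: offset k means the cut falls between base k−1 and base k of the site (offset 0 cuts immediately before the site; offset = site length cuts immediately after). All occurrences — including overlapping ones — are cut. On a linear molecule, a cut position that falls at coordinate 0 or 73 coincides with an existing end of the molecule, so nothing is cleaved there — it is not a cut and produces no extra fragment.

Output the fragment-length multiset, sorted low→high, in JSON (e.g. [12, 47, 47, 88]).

[1,5,5,5,6,10,10,13,18]

Scan for sites:
  OquX (GGTCTTGA, off=7): starts [39, 65] → cuts [46, 72]
  ZebV (ATGGG, off=4): starts [1, 14, 32, 47, 53, 58] → cuts [5, 18, 36, 51, 57, 62]

Pooled cuts: [5, 18, 36, 46, 51, 57, 62, 72]

Fragments:
  [0,5): 5 bp
  [5,18): 13 bp
  [18,36): 18 bp
  [36,46): 10 bp
  [46,51): 5 bp
  [51,57): 6 bp
  [57,62): 5 bp
  [62,72): 10 bp
  [72,73): 1 bp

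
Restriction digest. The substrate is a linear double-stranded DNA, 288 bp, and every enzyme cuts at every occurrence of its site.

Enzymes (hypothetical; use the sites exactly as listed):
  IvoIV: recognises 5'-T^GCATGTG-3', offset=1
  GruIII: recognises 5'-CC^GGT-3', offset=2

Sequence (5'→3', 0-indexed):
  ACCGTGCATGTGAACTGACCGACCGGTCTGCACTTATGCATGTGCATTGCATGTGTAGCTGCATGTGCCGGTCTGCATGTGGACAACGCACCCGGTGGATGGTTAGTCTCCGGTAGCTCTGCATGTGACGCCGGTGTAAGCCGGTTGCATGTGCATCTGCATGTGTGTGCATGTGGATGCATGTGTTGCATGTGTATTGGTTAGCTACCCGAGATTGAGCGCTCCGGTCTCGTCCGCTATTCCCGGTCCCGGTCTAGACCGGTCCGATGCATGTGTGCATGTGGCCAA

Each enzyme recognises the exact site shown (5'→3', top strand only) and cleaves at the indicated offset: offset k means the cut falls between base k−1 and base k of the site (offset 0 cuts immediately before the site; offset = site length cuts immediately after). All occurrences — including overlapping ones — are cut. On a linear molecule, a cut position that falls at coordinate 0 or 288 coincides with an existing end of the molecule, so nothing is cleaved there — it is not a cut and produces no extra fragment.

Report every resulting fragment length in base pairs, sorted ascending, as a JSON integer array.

Site scan:
  IvoIV (TGCATGTG, off=1): starts [4, 36, 47, 59, 73, 119, 145, 157, 167, 177, 186, 267, 275] → cuts [5, 37, 48, 60, 74, 120, 146, 158, 168, 178, 187, 268, 276]
  GruIII (CCGGT, off=2): starts [22, 67, 91, 109, 130, 140, 223, 242, 248, 258] → cuts [24, 69, 93, 111, 132, 142, 225, 244, 250, 260]

All cut coordinates (distinct, sorted): [5, 24, 37, 48, 60, 69, 74, 93, 111, 120, 132, 142, 146, 158, 168, 178, 187, 225, 244, 250, 260, 268, 276]

Fragments:
  [0,5): 5 bp
  [5,24): 19 bp
  [24,37): 13 bp
  [37,48): 11 bp
  [48,60): 12 bp
  [60,69): 9 bp
  [69,74): 5 bp
  [74,93): 19 bp
  [93,111): 18 bp
  [111,120): 9 bp
  [120,132): 12 bp
  [132,142): 10 bp
  [142,146): 4 bp
  [146,158): 12 bp
  [158,168): 10 bp
  [168,178): 10 bp
  [178,187): 9 bp
  [187,225): 38 bp
  [225,244): 19 bp
  [244,250): 6 bp
  [250,260): 10 bp
  [260,268): 8 bp
  [268,276): 8 bp
  [276,288): 12 bp

[4,5,5,6,8,8,9,9,9,10,10,10,10,11,12,12,12,12,13,18,19,19,19,38]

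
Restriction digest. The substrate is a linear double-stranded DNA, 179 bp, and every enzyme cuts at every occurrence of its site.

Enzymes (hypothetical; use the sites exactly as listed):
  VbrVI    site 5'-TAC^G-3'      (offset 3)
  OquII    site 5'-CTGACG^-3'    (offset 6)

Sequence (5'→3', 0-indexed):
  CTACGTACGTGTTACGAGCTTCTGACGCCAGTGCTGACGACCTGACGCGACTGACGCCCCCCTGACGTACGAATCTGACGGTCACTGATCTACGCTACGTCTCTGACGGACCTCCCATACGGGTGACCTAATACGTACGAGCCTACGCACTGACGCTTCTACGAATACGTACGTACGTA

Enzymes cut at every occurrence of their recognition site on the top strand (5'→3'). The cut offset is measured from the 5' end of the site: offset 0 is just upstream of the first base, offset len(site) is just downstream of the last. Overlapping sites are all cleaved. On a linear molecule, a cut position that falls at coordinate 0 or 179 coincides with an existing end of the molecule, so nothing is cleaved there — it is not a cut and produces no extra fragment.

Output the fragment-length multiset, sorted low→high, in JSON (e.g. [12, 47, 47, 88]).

Scan for sites:
  VbrVI (TACG, off=3): starts [1, 5, 12, 67, 90, 95, 117, 131, 135, 143, 159, 165, 169, 173] → cuts [4, 8, 15, 70, 93, 98, 120, 134, 138, 146, 162, 168, 172, 176]
  OquII (CTGACG, off=6): starts [21, 33, 41, 50, 61, 74, 102, 149] → cuts [27, 39, 47, 56, 67, 80, 108, 155]

All cut coordinates (distinct, sorted): [4, 8, 15, 27, 39, 47, 56, 67, 70, 80, 93, 98, 108, 120, 134, 138, 146, 155, 162, 168, 172, 176]

Fragment lengths:
  [0,4): 4 bp
  [4,8): 4 bp
  [8,15): 7 bp
  [15,27): 12 bp
  [27,39): 12 bp
  [39,47): 8 bp
  [47,56): 9 bp
  [56,67): 11 bp
  [67,70): 3 bp
  [70,80): 10 bp
  [80,93): 13 bp
  [93,98): 5 bp
  [98,108): 10 bp
  [108,120): 12 bp
  [120,134): 14 bp
  [134,138): 4 bp
  [138,146): 8 bp
  [146,155): 9 bp
  [155,162): 7 bp
  [162,168): 6 bp
  [168,172): 4 bp
  [172,176): 4 bp
  [176,179): 3 bp

[3,3,4,4,4,4,4,5,6,7,7,8,8,9,9,10,10,11,12,12,12,13,14]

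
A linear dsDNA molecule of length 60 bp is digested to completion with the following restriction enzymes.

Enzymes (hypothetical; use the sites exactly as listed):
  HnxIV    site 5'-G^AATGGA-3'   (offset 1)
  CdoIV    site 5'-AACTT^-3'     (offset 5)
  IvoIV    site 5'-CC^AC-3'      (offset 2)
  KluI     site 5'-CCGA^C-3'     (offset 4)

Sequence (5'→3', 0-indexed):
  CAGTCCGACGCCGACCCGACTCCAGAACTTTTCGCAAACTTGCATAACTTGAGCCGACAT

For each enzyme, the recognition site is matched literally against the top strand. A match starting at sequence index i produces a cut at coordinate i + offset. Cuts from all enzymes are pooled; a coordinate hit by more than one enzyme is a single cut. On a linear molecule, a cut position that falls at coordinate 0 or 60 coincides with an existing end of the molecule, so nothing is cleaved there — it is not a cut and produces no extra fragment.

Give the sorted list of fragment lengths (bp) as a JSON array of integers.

[3,5,6,7,8,9,11,11]

Site scan:
  HnxIV (GAATGGA, off=1): no sites
  CdoIV AACTT/5: at [25, 36, 45] ⇒ [30, 41, 50]
  IvoIV (CCAC, off=2): no sites
  KluI CCGAC/4: at [4, 10, 15, 53] ⇒ [8, 14, 19, 57]

Pooled cuts: [8, 14, 19, 30, 41, 50, 57]

Fragment lengths:
  [0,8): 8 bp
  [8,14): 6 bp
  [14,19): 5 bp
  [19,30): 11 bp
  [30,41): 11 bp
  [41,50): 9 bp
  [50,57): 7 bp
  [57,60): 3 bp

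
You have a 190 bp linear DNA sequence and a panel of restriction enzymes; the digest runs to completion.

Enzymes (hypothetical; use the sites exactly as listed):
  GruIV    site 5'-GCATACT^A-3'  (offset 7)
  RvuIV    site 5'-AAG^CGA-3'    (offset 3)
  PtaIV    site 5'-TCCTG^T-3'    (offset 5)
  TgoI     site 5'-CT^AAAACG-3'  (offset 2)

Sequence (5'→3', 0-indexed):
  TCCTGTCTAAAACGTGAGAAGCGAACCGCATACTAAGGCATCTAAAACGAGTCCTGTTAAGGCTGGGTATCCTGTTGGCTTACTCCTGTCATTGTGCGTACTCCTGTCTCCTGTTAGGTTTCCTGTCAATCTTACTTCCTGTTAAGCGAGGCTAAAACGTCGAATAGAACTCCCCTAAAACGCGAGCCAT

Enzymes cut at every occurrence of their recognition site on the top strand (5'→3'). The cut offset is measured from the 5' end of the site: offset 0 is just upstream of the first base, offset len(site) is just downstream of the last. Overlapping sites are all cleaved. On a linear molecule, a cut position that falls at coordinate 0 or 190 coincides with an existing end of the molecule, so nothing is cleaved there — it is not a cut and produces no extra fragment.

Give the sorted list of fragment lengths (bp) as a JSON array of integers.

Per-enzyme occurrences:
  GruIV (GCATACTA, off=7): starts [27] → cuts [34]
  RvuIV (AAGCGA, off=3): starts [18, 143] → cuts [21, 146]
  PtaIV (TCCTGT, off=5): starts [0, 51, 69, 83, 101, 108, 120, 136] → cuts [5, 56, 74, 88, 106, 113, 125, 141]
  TgoI (CTAAAACG, off=2): starts [6, 41, 151, 174] → cuts [8, 43, 153, 176]

All cut coordinates (distinct, sorted): [5, 8, 21, 34, 43, 56, 74, 88, 106, 113, 125, 141, 146, 153, 176]

Fragments:
  [0,5): 5 bp
  [5,8): 3 bp
  [8,21): 13 bp
  [21,34): 13 bp
  [34,43): 9 bp
  [43,56): 13 bp
  [56,74): 18 bp
  [74,88): 14 bp
  [88,106): 18 bp
  [106,113): 7 bp
  [113,125): 12 bp
  [125,141): 16 bp
  [141,146): 5 bp
  [146,153): 7 bp
  [153,176): 23 bp
  [176,190): 14 bp

[3,5,5,7,7,9,12,13,13,13,14,14,16,18,18,23]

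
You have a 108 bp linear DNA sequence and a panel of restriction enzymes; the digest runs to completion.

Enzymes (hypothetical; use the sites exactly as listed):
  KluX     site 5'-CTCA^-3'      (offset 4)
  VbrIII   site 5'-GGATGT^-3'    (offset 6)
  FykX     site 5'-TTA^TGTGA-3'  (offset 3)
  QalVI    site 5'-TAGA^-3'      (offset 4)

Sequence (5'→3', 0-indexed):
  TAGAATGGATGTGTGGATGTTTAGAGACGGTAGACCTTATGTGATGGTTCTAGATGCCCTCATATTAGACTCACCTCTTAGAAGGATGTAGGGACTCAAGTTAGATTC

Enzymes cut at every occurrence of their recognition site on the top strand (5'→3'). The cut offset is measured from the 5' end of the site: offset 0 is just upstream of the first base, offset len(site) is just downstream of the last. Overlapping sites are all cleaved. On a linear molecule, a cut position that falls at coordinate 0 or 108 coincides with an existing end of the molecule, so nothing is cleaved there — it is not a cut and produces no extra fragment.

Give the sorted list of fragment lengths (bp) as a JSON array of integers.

[3,4,4,5,5,7,7,7,8,8,8,9,9,9,15]

Scan for sites:
  KluX CTCA/4: at [58, 69, 94] ⇒ [62, 73, 98]
  VbrIII GGATGT/6: at [6, 14, 83] ⇒ [12, 20, 89]
  FykX TTATGTGA/3: at [36] ⇒ [39]
  QalVI TAGA/4: at [0, 21, 30, 50, 65, 78, 101] ⇒ [4, 25, 34, 54, 69, 82, 105]

Pooled cuts: [4, 12, 20, 25, 34, 39, 54, 62, 69, 73, 82, 89, 98, 105]

Fragment lengths:
  [0,4): 4 bp
  [4,12): 8 bp
  [12,20): 8 bp
  [20,25): 5 bp
  [25,34): 9 bp
  [34,39): 5 bp
  [39,54): 15 bp
  [54,62): 8 bp
  [62,69): 7 bp
  [69,73): 4 bp
  [73,82): 9 bp
  [82,89): 7 bp
  [89,98): 9 bp
  [98,105): 7 bp
  [105,108): 3 bp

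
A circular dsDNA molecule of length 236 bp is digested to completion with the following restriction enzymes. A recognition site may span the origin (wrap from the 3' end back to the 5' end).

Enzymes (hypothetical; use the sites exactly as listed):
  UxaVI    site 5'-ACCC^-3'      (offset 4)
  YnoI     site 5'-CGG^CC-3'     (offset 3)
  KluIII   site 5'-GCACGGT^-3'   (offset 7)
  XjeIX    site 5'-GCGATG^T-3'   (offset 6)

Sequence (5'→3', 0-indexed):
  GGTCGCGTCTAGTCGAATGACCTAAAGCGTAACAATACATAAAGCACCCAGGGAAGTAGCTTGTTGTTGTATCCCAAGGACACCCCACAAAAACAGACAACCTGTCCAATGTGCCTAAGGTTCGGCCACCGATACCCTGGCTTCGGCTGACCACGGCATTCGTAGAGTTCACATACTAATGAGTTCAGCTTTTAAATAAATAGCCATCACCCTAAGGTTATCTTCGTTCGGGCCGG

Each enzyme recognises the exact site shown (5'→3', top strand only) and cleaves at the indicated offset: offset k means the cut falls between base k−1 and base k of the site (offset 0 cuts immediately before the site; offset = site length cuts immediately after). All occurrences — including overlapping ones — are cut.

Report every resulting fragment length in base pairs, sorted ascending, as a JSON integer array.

Per-enzyme occurrences:
  UxaVI (ACCC, off=4): starts [45, 81, 133, 208] → cuts [49, 85, 137, 212]
  YnoI (CGGCC, off=3): starts [122] → cuts [125]
  KluIII (GCACGGT, off=7): no sites
  XjeIX (GCGATGT, off=6): no sites

Pooled cuts: [49, 85, 125, 137, 212]

Fragments:
  49→85: 36 bp
  85→125: 40 bp
  125→137: 12 bp
  137→212: 75 bp
  212→49 (wrap): 236-212+49 = 73 bp

[12,36,40,73,75]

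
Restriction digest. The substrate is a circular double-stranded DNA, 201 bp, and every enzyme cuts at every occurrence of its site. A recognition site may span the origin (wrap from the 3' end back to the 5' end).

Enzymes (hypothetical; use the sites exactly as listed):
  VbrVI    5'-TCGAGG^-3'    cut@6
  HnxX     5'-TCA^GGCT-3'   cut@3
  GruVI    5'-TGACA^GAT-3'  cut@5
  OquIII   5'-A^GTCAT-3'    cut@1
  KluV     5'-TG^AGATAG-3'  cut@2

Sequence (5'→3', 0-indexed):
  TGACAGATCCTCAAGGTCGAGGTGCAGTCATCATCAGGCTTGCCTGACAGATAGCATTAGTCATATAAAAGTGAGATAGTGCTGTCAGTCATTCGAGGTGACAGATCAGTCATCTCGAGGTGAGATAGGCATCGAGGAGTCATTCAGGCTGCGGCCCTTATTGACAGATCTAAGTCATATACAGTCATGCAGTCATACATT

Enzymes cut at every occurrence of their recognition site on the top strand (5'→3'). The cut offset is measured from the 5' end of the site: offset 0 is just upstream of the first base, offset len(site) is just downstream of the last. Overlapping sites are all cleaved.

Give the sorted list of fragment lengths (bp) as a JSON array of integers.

[1,2,4,5,5,7,8,8,10,10,10,11,12,13,14,14,15,15,17,20]

Site scan:
  VbrVI (TCGAGG, off=6): starts [16, 92, 114, 131] → cuts [22, 98, 120, 137]
  HnxX (TCAGGCT, off=3): starts [33, 143] → cuts [36, 146]
  GruVI (TGACAGAT, off=5): starts [0, 44, 98, 161] → cuts [5, 49, 103, 166]
  OquIII (AGTCAT, off=1): starts [25, 58, 86, 107, 137, 172, 182, 190] → cuts [26, 59, 87, 108, 138, 173, 183, 191]
  KluV (TGAGATAG, off=2): starts [71, 120] → cuts [73, 122]

All cut coordinates (distinct, sorted): [5, 22, 26, 36, 49, 59, 73, 87, 98, 103, 108, 120, 122, 137, 138, 146, 166, 173, 183, 191]

Fragments:
  5→22: 17 bp
  22→26: 4 bp
  26→36: 10 bp
  36→49: 13 bp
  49→59: 10 bp
  59→73: 14 bp
  73→87: 14 bp
  87→98: 11 bp
  98→103: 5 bp
  103→108: 5 bp
  108→120: 12 bp
  120→122: 2 bp
  122→137: 15 bp
  137→138: 1 bp
  138→146: 8 bp
  146→166: 20 bp
  166→173: 7 bp
  173→183: 10 bp
  183→191: 8 bp
  191→5 (wrap): 201-191+5 = 15 bp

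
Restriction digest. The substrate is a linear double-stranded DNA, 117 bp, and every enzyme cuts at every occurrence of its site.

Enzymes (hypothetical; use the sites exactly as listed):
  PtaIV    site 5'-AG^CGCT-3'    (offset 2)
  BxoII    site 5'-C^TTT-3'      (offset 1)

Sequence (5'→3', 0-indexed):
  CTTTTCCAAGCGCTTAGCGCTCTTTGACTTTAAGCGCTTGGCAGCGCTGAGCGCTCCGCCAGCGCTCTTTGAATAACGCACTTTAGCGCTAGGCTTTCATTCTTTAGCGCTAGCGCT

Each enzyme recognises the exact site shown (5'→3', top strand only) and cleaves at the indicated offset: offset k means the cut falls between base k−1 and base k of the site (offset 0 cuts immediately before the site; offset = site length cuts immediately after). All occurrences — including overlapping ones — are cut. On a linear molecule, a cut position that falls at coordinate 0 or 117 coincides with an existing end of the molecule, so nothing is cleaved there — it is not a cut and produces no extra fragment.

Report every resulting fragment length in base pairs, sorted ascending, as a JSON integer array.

Site scan:
  PtaIV AGCGCT/2: at [8, 15, 32, 42, 49, 60, 84, 105, 111] ⇒ [10, 17, 34, 44, 51, 62, 86, 107, 113]
  BxoII CTTT/1: at [0, 21, 27, 66, 80, 93, 101] ⇒ [1, 22, 28, 67, 81, 94, 102]

Pooled cuts: [1, 10, 17, 22, 28, 34, 44, 51, 62, 67, 81, 86, 94, 102, 107, 113]

Fragment lengths:
  [0,1): 1 bp
  [1,10): 9 bp
  [10,17): 7 bp
  [17,22): 5 bp
  [22,28): 6 bp
  [28,34): 6 bp
  [34,44): 10 bp
  [44,51): 7 bp
  [51,62): 11 bp
  [62,67): 5 bp
  [67,81): 14 bp
  [81,86): 5 bp
  [86,94): 8 bp
  [94,102): 8 bp
  [102,107): 5 bp
  [107,113): 6 bp
  [113,117): 4 bp

[1,4,5,5,5,5,6,6,6,7,7,8,8,9,10,11,14]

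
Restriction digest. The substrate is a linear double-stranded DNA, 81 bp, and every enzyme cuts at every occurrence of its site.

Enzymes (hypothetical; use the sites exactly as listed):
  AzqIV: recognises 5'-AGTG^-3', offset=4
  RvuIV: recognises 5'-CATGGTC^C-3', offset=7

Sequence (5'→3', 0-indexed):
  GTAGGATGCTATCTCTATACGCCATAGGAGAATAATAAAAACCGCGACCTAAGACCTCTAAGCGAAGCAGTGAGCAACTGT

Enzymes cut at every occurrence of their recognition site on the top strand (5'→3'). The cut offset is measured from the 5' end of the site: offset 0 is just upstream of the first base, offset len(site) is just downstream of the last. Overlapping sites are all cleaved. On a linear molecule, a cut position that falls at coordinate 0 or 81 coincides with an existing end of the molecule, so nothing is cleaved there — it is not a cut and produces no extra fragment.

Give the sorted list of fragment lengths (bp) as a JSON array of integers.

Scan for sites:
  AzqIV AGTG/4: at [68] ⇒ [72]
  RvuIV (CATGGTCC, off=7): no sites

All cut coordinates (distinct, sorted): [72]

Fragment lengths:
  [0,72): 72 bp
  [72,81): 9 bp

[9,72]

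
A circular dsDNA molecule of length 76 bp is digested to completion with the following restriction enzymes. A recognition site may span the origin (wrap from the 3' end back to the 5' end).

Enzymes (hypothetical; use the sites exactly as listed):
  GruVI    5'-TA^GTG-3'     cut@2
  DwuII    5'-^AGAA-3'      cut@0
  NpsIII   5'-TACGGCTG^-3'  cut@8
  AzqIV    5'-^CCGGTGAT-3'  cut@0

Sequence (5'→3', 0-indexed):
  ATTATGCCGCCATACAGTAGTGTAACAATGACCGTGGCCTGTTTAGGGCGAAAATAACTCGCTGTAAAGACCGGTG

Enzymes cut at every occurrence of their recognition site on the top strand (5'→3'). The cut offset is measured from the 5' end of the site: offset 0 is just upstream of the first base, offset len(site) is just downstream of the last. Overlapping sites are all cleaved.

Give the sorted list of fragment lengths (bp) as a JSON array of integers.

Per-enzyme occurrences:
  GruVI (TAGTG, off=2): starts [17] → cuts [19]
  DwuII (AGAA, off=0): no sites
  NpsIII (TACGGCTG, off=8): no sites
  AzqIV (CCGGTGAT, off=0): starts [70] → cuts [70]

All cut coordinates (distinct, sorted): [19, 70]

Fragment lengths:
  19→70: 51 bp
  70→19 (wrap): 76-70+19 = 25 bp

[25,51]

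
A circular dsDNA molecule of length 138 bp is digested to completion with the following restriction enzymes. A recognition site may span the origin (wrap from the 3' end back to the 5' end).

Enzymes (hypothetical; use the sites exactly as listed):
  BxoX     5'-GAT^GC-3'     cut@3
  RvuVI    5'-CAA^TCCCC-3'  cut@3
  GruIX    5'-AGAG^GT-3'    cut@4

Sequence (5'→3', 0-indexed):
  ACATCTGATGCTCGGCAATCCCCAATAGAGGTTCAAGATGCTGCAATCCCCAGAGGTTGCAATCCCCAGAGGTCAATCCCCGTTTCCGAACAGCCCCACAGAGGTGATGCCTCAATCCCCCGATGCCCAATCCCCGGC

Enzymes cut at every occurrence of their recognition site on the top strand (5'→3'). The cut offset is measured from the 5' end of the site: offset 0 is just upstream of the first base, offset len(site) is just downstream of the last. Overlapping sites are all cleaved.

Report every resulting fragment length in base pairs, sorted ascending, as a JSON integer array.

[5,5,6,7,7,7,9,9,9,9,9,12,17,27]

Site scan:
  BxoX (GATGC, off=3): starts [6, 36, 105, 121] → cuts [9, 39, 108, 124]
  RvuVI (CAATCCCC, off=3): starts [15, 43, 59, 73, 112, 127] → cuts [18, 46, 62, 76, 115, 130]
  GruIX (AGAGGT, off=4): starts [26, 51, 67, 99] → cuts [30, 55, 71, 103]

Pooled cuts: [9, 18, 30, 39, 46, 55, 62, 71, 76, 103, 108, 115, 124, 130]

Fragments:
  9→18: 9 bp
  18→30: 12 bp
  30→39: 9 bp
  39→46: 7 bp
  46→55: 9 bp
  55→62: 7 bp
  62→71: 9 bp
  71→76: 5 bp
  76→103: 27 bp
  103→108: 5 bp
  108→115: 7 bp
  115→124: 9 bp
  124→130: 6 bp
  130→9 (wrap): 138-130+9 = 17 bp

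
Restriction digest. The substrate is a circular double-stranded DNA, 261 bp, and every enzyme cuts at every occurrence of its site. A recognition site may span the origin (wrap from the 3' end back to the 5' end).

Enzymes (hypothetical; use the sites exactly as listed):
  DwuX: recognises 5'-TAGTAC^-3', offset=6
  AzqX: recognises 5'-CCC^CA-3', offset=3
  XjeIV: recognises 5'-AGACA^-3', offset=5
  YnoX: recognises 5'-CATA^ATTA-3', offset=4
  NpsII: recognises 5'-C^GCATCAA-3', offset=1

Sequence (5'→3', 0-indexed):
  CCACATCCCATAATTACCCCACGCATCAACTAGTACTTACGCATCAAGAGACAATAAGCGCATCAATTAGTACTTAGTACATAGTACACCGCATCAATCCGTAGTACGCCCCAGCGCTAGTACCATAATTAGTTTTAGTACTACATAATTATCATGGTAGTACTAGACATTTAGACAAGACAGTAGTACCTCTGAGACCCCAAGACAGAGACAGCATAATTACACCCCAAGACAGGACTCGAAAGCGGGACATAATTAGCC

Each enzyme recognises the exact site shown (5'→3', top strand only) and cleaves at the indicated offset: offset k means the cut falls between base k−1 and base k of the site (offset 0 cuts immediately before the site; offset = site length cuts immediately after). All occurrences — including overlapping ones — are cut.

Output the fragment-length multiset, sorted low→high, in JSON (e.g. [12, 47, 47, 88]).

[3,3,4,4,4,5,5,6,6,6,6,7,7,7,7,7,7,8,8,9,11,11,12,13,14,14,14,16,17,20]

Per-enzyme occurrences:
  DwuX (TAGTAC, off=6): starts [30, 67, 74, 81, 101, 117, 135, 157, 183] → cuts [36, 73, 80, 87, 107, 123, 141, 163, 189]
  AzqX (CCCCA, off=3): starts [16, 108, 197, 224, 259] → cuts [1, 19, 111, 200, 227]
  XjeIV (AGACA, off=5): starts [48, 164, 172, 177, 202, 208, 229] → cuts [53, 169, 177, 182, 207, 213, 234]
  YnoX (CATAATTA, off=4): starts [8, 123, 143, 214, 250] → cuts [12, 127, 147, 218, 254]
  NpsII (CGCATCAA, off=1): starts [21, 39, 58, 89] → cuts [22, 40, 59, 90]

All cut coordinates (distinct, sorted): [1, 12, 19, 22, 36, 40, 53, 59, 73, 80, 87, 90, 107, 111, 123, 127, 141, 147, 163, 169, 177, 182, 189, 200, 207, 213, 218, 227, 234, 254]

Fragments:
  1→12: 11 bp
  12→19: 7 bp
  19→22: 3 bp
  22→36: 14 bp
  36→40: 4 bp
  40→53: 13 bp
  53→59: 6 bp
  59→73: 14 bp
  73→80: 7 bp
  80→87: 7 bp
  87→90: 3 bp
  90→107: 17 bp
  107→111: 4 bp
  111→123: 12 bp
  123→127: 4 bp
  127→141: 14 bp
  141→147: 6 bp
  147→163: 16 bp
  163→169: 6 bp
  169→177: 8 bp
  177→182: 5 bp
  182→189: 7 bp
  189→200: 11 bp
  200→207: 7 bp
  207→213: 6 bp
  213→218: 5 bp
  218→227: 9 bp
  227→234: 7 bp
  234→254: 20 bp
  254→1 (wrap): 261-254+1 = 8 bp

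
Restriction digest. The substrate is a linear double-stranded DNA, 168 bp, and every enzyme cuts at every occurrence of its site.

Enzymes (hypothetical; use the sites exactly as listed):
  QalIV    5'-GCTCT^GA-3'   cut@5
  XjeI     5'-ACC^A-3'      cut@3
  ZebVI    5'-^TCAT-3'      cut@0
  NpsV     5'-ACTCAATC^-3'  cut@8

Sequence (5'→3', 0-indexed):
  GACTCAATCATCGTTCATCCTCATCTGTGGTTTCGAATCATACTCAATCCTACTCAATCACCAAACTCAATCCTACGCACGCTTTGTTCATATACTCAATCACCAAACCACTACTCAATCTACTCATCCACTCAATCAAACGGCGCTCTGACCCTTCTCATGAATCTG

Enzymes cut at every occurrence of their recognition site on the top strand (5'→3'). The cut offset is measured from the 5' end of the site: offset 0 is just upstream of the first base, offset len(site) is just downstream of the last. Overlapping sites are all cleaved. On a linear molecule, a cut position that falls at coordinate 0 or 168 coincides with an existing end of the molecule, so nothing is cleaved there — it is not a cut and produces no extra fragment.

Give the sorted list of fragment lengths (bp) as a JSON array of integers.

[2,3,3,3,5,5,6,7,8,10,10,11,11,12,12,14,14,15,17]

Scan for sites:
  QalIV GCTCTGA/5: at [144] ⇒ [149]
  XjeI ACCA/3: at [59, 101, 106] ⇒ [62, 104, 109]
  ZebVI TCAT/0: at [7, 14, 20, 37, 87, 123, 157] ⇒ [7, 14, 20, 37, 87, 123, 157]
  NpsV ACTCAATC/8: at [1, 41, 51, 64, 93, 112, 129] ⇒ [9, 49, 59, 72, 101, 120, 137]

Pooled cuts: [7, 9, 14, 20, 37, 49, 59, 62, 72, 87, 101, 104, 109, 120, 123, 137, 149, 157]

Fragment lengths:
  [0,7): 7 bp
  [7,9): 2 bp
  [9,14): 5 bp
  [14,20): 6 bp
  [20,37): 17 bp
  [37,49): 12 bp
  [49,59): 10 bp
  [59,62): 3 bp
  [62,72): 10 bp
  [72,87): 15 bp
  [87,101): 14 bp
  [101,104): 3 bp
  [104,109): 5 bp
  [109,120): 11 bp
  [120,123): 3 bp
  [123,137): 14 bp
  [137,149): 12 bp
  [149,157): 8 bp
  [157,168): 11 bp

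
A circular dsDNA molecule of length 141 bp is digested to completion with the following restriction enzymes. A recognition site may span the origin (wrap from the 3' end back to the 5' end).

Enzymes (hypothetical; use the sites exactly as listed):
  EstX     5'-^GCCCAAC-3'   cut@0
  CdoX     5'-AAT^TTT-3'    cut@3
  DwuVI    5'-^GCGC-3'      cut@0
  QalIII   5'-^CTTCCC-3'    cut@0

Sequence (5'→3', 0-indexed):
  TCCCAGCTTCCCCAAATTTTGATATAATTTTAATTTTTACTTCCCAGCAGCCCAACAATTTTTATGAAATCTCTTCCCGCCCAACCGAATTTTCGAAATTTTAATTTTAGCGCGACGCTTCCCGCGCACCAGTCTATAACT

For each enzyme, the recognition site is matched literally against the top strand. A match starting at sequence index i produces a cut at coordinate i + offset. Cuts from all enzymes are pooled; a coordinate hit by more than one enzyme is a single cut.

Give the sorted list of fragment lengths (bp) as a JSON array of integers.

[4,5,6,6,6,6,8,8,9,10,10,11,11,12,13,16]

Scan for sites:
  EstX GCCCAAC/0: at [49, 78] ⇒ [49, 78]
  CdoX AATTTT/3: at [14, 25, 31, 56, 87, 96, 102] ⇒ [17, 28, 34, 59, 90, 99, 105]
  DwuVI GCGC/0: at [109, 123] ⇒ [109, 123]
  QalIII CTTCCC/0: at [6, 39, 72, 117, 139] ⇒ [6, 39, 72, 117, 139]

All cut coordinates (distinct, sorted): [6, 17, 28, 34, 39, 49, 59, 72, 78, 90, 99, 105, 109, 117, 123, 139]

Fragment lengths:
  6→17: 11 bp
  17→28: 11 bp
  28→34: 6 bp
  34→39: 5 bp
  39→49: 10 bp
  49→59: 10 bp
  59→72: 13 bp
  72→78: 6 bp
  78→90: 12 bp
  90→99: 9 bp
  99→105: 6 bp
  105→109: 4 bp
  109→117: 8 bp
  117→123: 6 bp
  123→139: 16 bp
  139→6 (wrap): 141-139+6 = 8 bp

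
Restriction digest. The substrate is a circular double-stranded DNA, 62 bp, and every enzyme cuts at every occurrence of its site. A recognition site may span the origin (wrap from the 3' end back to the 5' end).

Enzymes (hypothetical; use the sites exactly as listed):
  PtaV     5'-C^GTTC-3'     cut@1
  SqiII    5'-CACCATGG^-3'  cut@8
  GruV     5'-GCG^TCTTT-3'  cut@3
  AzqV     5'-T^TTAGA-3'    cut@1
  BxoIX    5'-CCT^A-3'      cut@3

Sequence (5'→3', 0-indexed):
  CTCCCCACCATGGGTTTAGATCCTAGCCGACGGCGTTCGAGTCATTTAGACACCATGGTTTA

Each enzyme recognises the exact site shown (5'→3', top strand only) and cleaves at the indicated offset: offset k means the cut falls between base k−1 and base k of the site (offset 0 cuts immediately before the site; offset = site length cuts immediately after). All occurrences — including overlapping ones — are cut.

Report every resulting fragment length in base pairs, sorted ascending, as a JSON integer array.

[2,9,10,11,13,17]

Per-enzyme occurrences:
  PtaV (CGTTC, off=1): starts [33] → cuts [34]
  SqiII (CACCATGG, off=8): starts [5, 50] → cuts [13, 58]
  GruV (GCGTCTTT, off=3): no sites
  AzqV (TTTAGA, off=1): starts [14, 44] → cuts [15, 45]
  BxoIX (CCTA, off=3): starts [21] → cuts [24]

All cut coordinates (distinct, sorted): [13, 15, 24, 34, 45, 58]

Fragment lengths:
  13→15: 2 bp
  15→24: 9 bp
  24→34: 10 bp
  34→45: 11 bp
  45→58: 13 bp
  58→13 (wrap): 62-58+13 = 17 bp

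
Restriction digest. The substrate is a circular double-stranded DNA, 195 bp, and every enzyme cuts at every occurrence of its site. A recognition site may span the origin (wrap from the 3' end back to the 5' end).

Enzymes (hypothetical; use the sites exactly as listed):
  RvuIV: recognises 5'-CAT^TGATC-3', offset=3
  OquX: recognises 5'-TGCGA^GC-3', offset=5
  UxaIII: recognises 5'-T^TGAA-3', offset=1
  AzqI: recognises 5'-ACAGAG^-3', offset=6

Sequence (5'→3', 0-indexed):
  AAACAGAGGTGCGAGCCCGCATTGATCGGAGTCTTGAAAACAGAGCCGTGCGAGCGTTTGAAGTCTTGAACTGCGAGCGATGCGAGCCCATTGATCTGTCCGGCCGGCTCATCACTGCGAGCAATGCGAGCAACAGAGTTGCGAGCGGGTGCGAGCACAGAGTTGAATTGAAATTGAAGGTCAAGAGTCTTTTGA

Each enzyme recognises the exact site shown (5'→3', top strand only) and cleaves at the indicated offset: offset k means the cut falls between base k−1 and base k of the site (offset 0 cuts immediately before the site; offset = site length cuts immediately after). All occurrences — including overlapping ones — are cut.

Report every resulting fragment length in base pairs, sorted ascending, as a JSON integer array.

Per-enzyme occurrences:
  RvuIV CATTGATC/3: at [19, 88] ⇒ [22, 91]
  OquX TGCGAGC/5: at [9, 48, 71, 80, 115, 124, 139, 149] ⇒ [14, 53, 76, 85, 120, 129, 144, 154]
  UxaIII TTGAA/1: at [33, 57, 65, 162, 167, 173, 191] ⇒ [34, 58, 66, 163, 168, 174, 192]
  AzqI ACAGAG/6: at [2, 39, 132, 156] ⇒ [8, 45, 138, 162]

All cut coordinates (distinct, sorted): [8, 14, 22, 34, 45, 53, 58, 66, 76, 85, 91, 120, 129, 138, 144, 154, 162, 163, 168, 174, 192]

Fragment lengths:
  8→14: 6 bp
  14→22: 8 bp
  22→34: 12 bp
  34→45: 11 bp
  45→53: 8 bp
  53→58: 5 bp
  58→66: 8 bp
  66→76: 10 bp
  76→85: 9 bp
  85→91: 6 bp
  91→120: 29 bp
  120→129: 9 bp
  129→138: 9 bp
  138→144: 6 bp
  144→154: 10 bp
  154→162: 8 bp
  162→163: 1 bp
  163→168: 5 bp
  168→174: 6 bp
  174→192: 18 bp
  192→8 (wrap): 195-192+8 = 11 bp

[1,5,5,6,6,6,6,8,8,8,8,9,9,9,10,10,11,11,12,18,29]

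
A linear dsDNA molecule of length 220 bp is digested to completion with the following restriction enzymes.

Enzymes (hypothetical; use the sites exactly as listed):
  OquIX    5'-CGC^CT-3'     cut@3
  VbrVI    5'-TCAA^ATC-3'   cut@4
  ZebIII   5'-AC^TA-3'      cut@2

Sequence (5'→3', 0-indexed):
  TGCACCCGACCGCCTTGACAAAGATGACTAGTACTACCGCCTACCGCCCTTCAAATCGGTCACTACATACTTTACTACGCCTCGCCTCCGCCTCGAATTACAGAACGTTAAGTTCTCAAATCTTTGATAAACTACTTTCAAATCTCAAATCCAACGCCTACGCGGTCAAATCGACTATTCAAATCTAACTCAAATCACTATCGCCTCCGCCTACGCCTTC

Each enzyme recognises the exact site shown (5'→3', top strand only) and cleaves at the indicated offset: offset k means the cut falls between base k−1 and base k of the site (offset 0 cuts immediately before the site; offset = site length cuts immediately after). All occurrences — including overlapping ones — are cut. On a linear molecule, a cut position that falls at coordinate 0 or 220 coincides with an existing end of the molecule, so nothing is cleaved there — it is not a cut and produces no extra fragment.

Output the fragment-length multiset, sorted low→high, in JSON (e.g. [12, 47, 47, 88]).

[4,5,5,5,6,6,6,6,6,6,6,7,7,9,9,9,11,12,12,13,13,14,15,28]

Site scan:
  OquIX (CGCCT, off=3): starts [10, 37, 77, 82, 88, 154, 201, 207, 213] → cuts [13, 40, 80, 85, 91, 157, 204, 210, 216]
  VbrVI (TCAAATC, off=4): starts [50, 115, 137, 144, 165, 178, 189] → cuts [54, 119, 141, 148, 169, 182, 193]
  ZebIII (ACTA, off=2): starts [26, 32, 61, 73, 130, 173, 196] → cuts [28, 34, 63, 75, 132, 175, 198]

All cut coordinates (distinct, sorted): [13, 28, 34, 40, 54, 63, 75, 80, 85, 91, 119, 132, 141, 148, 157, 169, 175, 182, 193, 198, 204, 210, 216]

Fragment lengths:
  [0,13): 13 bp
  [13,28): 15 bp
  [28,34): 6 bp
  [34,40): 6 bp
  [40,54): 14 bp
  [54,63): 9 bp
  [63,75): 12 bp
  [75,80): 5 bp
  [80,85): 5 bp
  [85,91): 6 bp
  [91,119): 28 bp
  [119,132): 13 bp
  [132,141): 9 bp
  [141,148): 7 bp
  [148,157): 9 bp
  [157,169): 12 bp
  [169,175): 6 bp
  [175,182): 7 bp
  [182,193): 11 bp
  [193,198): 5 bp
  [198,204): 6 bp
  [204,210): 6 bp
  [210,216): 6 bp
  [216,220): 4 bp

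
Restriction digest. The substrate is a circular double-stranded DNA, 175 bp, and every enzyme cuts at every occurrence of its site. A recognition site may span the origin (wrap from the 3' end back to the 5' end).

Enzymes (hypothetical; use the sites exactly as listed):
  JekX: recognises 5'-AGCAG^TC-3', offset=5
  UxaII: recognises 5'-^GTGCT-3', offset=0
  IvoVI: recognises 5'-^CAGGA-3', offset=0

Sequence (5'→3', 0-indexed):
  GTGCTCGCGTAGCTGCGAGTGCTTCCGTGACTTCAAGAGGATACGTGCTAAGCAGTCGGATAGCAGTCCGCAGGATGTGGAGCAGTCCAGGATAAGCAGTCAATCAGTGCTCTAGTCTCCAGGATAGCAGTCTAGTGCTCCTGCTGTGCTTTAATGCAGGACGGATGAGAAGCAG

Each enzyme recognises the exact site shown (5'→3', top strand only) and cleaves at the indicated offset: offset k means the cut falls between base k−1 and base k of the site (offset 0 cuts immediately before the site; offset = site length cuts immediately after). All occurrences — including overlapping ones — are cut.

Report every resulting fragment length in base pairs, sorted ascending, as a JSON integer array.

[2,4,4,7,11,11,11,11,11,12,13,15,18,19,26]

Site scan:
  JekX (AGCAGTC, off=5): starts [50, 61, 80, 94, 125] → cuts [55, 66, 85, 99, 130]
  UxaII (GTGCT, off=0): starts [0, 18, 44, 106, 134, 145] → cuts [0, 18, 44, 106, 134, 145]
  IvoVI (CAGGA, off=0): starts [70, 87, 119, 156] → cuts [70, 87, 119, 156]

Pooled cuts: [0, 18, 44, 55, 66, 70, 85, 87, 99, 106, 119, 130, 134, 145, 156]

Fragments:
  0→18: 18 bp
  18→44: 26 bp
  44→55: 11 bp
  55→66: 11 bp
  66→70: 4 bp
  70→85: 15 bp
  85→87: 2 bp
  87→99: 12 bp
  99→106: 7 bp
  106→119: 13 bp
  119→130: 11 bp
  130→134: 4 bp
  134→145: 11 bp
  145→156: 11 bp
  156→0 (wrap): 175-156+0 = 19 bp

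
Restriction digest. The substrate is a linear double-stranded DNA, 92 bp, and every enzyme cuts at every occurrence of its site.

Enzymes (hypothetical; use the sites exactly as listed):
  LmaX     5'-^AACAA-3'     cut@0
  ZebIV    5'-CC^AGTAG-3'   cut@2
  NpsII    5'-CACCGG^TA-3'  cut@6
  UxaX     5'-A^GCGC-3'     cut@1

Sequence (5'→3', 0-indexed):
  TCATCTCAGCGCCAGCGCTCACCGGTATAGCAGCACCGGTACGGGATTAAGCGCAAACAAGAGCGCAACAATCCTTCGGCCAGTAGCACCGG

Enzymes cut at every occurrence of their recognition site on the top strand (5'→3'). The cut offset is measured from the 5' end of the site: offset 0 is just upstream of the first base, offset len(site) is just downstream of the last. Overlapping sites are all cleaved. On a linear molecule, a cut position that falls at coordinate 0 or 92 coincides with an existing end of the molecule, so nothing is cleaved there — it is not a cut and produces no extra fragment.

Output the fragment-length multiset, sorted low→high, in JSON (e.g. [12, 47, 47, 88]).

[4,5,6,7,8,11,11,11,14,15]

Scan for sites:
  LmaX (AACAA, off=0): starts [55, 66] → cuts [55, 66]
  ZebIV (CCAGTAG, off=2): starts [79] → cuts [81]
  NpsII (CACCGGTA, off=6): starts [19, 33] → cuts [25, 39]
  UxaX (AGCGC, off=1): starts [7, 13, 49, 61] → cuts [8, 14, 50, 62]

All cut coordinates (distinct, sorted): [8, 14, 25, 39, 50, 55, 62, 66, 81]

Fragments:
  [0,8): 8 bp
  [8,14): 6 bp
  [14,25): 11 bp
  [25,39): 14 bp
  [39,50): 11 bp
  [50,55): 5 bp
  [55,62): 7 bp
  [62,66): 4 bp
  [66,81): 15 bp
  [81,92): 11 bp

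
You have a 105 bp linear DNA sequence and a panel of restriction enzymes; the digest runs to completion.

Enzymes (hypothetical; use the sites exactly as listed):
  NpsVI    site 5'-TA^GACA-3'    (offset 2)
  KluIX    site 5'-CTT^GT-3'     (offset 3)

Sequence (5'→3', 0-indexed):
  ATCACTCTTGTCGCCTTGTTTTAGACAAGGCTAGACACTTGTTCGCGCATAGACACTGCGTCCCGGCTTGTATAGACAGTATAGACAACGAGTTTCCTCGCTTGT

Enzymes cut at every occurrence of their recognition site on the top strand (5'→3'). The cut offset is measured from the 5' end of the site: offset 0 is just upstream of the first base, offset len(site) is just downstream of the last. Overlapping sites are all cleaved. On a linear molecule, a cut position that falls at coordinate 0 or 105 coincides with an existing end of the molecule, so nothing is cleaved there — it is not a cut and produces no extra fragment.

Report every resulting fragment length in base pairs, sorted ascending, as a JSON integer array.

[2,5,6,7,8,9,9,10,11,18,20]

Site scan:
  NpsVI (TAGACA, off=2): starts [21, 31, 49, 72, 81] → cuts [23, 33, 51, 74, 83]
  KluIX (CTTGT, off=3): starts [6, 14, 37, 66, 100] → cuts [9, 17, 40, 69, 103]

All cut coordinates (distinct, sorted): [9, 17, 23, 33, 40, 51, 69, 74, 83, 103]

Fragment lengths:
  [0,9): 9 bp
  [9,17): 8 bp
  [17,23): 6 bp
  [23,33): 10 bp
  [33,40): 7 bp
  [40,51): 11 bp
  [51,69): 18 bp
  [69,74): 5 bp
  [74,83): 9 bp
  [83,103): 20 bp
  [103,105): 2 bp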